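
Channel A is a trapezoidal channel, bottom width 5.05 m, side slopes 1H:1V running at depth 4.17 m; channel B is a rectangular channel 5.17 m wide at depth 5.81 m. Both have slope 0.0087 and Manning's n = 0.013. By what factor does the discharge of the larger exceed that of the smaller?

1.51

Channel A: With bottom width b = 5.05 m and side slope z = 1: A = (b + zy)y = (5.05 + 1×4.17)×4.17 = 38.45 m²; P = b + 2y√(1+z²) = 5.05 + 2×4.17×1.414 = 16.84 m. Hydraulic radius R = A/P = 38.45/16.84 = 2.282 m. Q_A = (1/0.013)·38.45·2.282^(2/3)·√0.0087 = 478.2 m³/s.
Channel B: Flow area A = b·y = 5.17 × 5.81 = 30.04 m². Wetted perimeter P = b + 2y = 5.17 + 2×5.81 = 16.79 m. Hydraulic radius R = A/P = 30.04/16.79 = 1.789 m. Q_B = (1/0.013)·30.04·1.789^(2/3)·√0.0087 = 317.6 m³/s.
The larger discharge is 478.2 m³/s and the smaller is 317.6 m³/s; the ratio is 1.51.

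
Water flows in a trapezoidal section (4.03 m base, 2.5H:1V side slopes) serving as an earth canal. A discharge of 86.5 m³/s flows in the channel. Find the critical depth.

At critical depth, Q² T / (g A³) = 1, i.e. A³/T = Q²/g = 86.5²/9.81 = 762.7.
At y = 1.89 m: A³/T = 336.1 — too small.
At y = 2.32 m: A³/T = 758.9 — ≈ 762.7.

y_c = 2.32 m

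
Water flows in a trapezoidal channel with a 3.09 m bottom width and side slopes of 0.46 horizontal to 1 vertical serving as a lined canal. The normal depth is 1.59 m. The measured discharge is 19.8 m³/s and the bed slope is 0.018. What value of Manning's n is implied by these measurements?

With bottom width b = 3.09 m and side slope z = 0.46: A = (b + zy)y = (3.09 + 0.46×1.59)×1.59 = 6.076 m²; P = b + 2y√(1+z²) = 3.09 + 2×1.59×1.101 = 6.59 m.
Hydraulic radius R = A/P = 6.076/6.59 = 0.922 m.
Rearranging Manning's equation: n = (1/Q) A R^(2/3) S^(1/2) = (1/19.8) × 6.076 × 0.922^(2/3) × √0.018 = 0.039.

n = 0.039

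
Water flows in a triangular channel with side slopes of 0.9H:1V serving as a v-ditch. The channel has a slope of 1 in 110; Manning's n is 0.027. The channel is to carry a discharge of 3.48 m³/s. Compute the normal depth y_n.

Manning's equation rearranged: A R^(2/3) = nQ / (1·√S) = 0.027 × 3.48 / (√0.009091) = 0.9855.
Trying y = 1.47 m: A R^(2/3) = 1.212 — too large.
Trying y = 1.02 m: A R^(2/3) = 0.4572 — too small.
Trying y = 1.36 m: A R^(2/3) = 0.9846 — matches.

y_n = 1.36 m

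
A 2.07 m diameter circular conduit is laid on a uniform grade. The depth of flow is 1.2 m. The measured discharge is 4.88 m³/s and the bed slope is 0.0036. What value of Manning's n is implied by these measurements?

n = 0.017

For a circular section of diameter D = 2.07 m at depth y = 1.2 m, the central angle is θ = 2 arccos(1 − 2y/D) = 3.462 rad. Then A = (D²/8)(θ − sin θ) = 2.023 m² and P = Dθ/2 = 3.583 m.
Hydraulic radius R = A/P = 2.023/3.583 = 0.5646 m.
Rearranging Manning's equation: n = (1/Q) A R^(2/3) S^(1/2) = (1/4.88) × 2.023 × 0.5646^(2/3) × √0.0036 = 0.017.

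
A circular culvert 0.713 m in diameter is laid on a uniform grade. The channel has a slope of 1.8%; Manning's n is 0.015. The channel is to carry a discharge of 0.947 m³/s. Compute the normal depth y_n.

y_n = 0.499 m

Manning's equation rearranged: A R^(2/3) = nQ / (1·√S) = 0.015 × 0.947 / (√0.018) = 0.1059.
Try y = 0.437 m: A R^(2/3) = 0.08775 — too small.
Try y = 0.499 m: A R^(2/3) = 0.1058 — matches.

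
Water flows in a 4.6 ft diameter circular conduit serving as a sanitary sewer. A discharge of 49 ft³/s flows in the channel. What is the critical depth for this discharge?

At critical depth, Q² T / (g A³) = 1, i.e. A³/T = Q²/g = 49²/32.2 = 74.57.
At y = 1.71 ft: A³/T = 40.04 — short.
At y = 2.01 ft: A³/T = 74.49 — ≈ 74.57.

y_c = 2.01 ft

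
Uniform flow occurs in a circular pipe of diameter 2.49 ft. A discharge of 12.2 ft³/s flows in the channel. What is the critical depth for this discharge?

y_c = 1.17 ft

At critical depth, Q² T / (g A³) = 1, i.e. A³/T = Q²/g = 12.2²/32.2 = 4.622.
Trying y = 0.842 ft: A³/T = 1.292 — too small.
Trying y = 1.43 ft: A³/T = 9.841 — too large.
Trying y = 1.17 ft: A³/T = 4.571 — close enough.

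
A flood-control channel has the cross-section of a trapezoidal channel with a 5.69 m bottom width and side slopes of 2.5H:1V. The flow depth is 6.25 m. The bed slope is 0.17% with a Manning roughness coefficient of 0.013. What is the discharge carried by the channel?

Q = 953 m³/s

With bottom width b = 5.69 m and side slope z = 2.5: A = (b + zy)y = (5.69 + 2.5×6.25)×6.25 = 133.2 m²; P = b + 2y√(1+z²) = 5.69 + 2×6.25×2.693 = 39.35 m.
Hydraulic radius R = A/P = 133.2/39.35 = 3.386 m.
Manning's equation: Q = (1/n) A R^(2/3) S^(1/2) = (1/0.013) × 133.2 × 3.386^(2/3) × 0.0017^(1/2) = 953 m³/s.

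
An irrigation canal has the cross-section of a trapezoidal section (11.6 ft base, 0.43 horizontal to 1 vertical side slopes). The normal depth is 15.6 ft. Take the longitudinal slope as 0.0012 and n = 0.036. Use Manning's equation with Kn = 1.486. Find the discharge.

Q = 1390 ft³/s

With bottom width b = 11.6 ft and side slope z = 0.43: A = (b + zy)y = (11.6 + 0.43×15.6)×15.6 = 285.6 ft²; P = b + 2y√(1+z²) = 11.6 + 2×15.6×1.089 = 45.56 ft.
Hydraulic radius R = A/P = 285.6/45.56 = 6.268 ft.
Manning's equation: Q = (1.486/n) A R^(2/3) S^(1/2) = (1.486/0.036) × 285.6 × 6.268^(2/3) × 0.0012^(1/2) = 1390 ft³/s.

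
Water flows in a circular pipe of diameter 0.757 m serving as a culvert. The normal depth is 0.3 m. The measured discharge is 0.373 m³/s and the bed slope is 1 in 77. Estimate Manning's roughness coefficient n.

For a circular section of diameter D = 0.757 m at depth y = 0.3 m, the central angle is θ = 2 arccos(1 − 2y/D) = 2.724 rad. Then A = (D²/8)(θ − sin θ) = 0.166 m² and P = Dθ/2 = 1.031 m.
Hydraulic radius R = A/P = 0.166/1.031 = 0.1611 m.
Rearranging Manning's equation: n = (1/Q) A R^(2/3) S^(1/2) = (1/0.373) × 0.166 × 0.1611^(2/3) × √0.01299 = 0.015.

n = 0.015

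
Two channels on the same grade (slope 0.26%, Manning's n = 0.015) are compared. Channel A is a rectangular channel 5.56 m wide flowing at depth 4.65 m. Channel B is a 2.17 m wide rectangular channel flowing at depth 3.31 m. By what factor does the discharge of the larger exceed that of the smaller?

5.96

Channel A: Flow area A = b·y = 5.56 × 4.65 = 25.85 m². Wetted perimeter P = b + 2y = 5.56 + 2×4.65 = 14.86 m. Hydraulic radius R = A/P = 25.85/14.86 = 1.74 m. Q_A = (1/0.015)·25.85·1.74^(2/3)·√0.0026 = 127.1 m³/s.
Channel B: Flow area A = b·y = 2.17 × 3.31 = 7.183 m². Wetted perimeter P = b + 2y = 2.17 + 2×3.31 = 8.79 m. Hydraulic radius R = A/P = 7.183/8.79 = 0.8171 m. Q_B = (1/0.015)·7.183·0.8171^(2/3)·√0.0026 = 21.34 m³/s.
The larger discharge is 127.1 m³/s and the smaller is 21.34 m³/s; the ratio is 5.96.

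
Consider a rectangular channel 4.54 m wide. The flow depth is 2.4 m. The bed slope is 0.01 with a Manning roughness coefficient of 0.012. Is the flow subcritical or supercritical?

Flow area A = b·y = 4.54 × 2.4 = 10.9 m². Wetted perimeter P = b + 2y = 4.54 + 2×2.4 = 9.34 m.
Hydraulic radius R = A/P = 10.9/9.34 = 1.167 m.
V = (1/n) R^(2/3) √S = (1/0.012) × 1.167^(2/3) × √0.01 = 9.235 m/s. Hydraulic depth D_h = A/T = 10.9/4.54 = 2.4 m.
Froude number Fr = V/√(g·D_h) = 9.235/√(9.81×2.4) = 1.9, which is greater than 1, so the flow is supercritical.

supercritical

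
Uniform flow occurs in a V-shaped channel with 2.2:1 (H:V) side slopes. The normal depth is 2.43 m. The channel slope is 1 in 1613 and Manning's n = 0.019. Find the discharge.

Q = 18.2 m³/s

For a triangular section with side slope z = 2.2: A = zy² = 2.2×2.43² = 12.99 m²; P = 2y√(1+z²) = 2×2.43×2.417 = 11.74 m.
Hydraulic radius R = A/P = 12.99/11.74 = 1.106 m.
Manning's equation: Q = (1/n) A R^(2/3) S^(1/2) = (1/0.019) × 12.99 × 1.106^(2/3) × 0.00062^(1/2) = 18.2 m³/s.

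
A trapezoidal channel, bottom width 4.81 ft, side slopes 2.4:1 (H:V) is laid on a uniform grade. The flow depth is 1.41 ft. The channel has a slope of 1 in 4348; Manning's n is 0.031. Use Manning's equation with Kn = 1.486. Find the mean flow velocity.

V = 0.703 ft/s

With bottom width b = 4.81 ft and side slope z = 2.4: A = (b + zy)y = (4.81 + 2.4×1.41)×1.41 = 11.55 ft²; P = b + 2y√(1+z²) = 4.81 + 2×1.41×2.6 = 12.14 ft.
Hydraulic radius R = A/P = 11.55/12.14 = 0.9515 ft.
From Manning's equation, V = (1.486/n) R^(2/3) S^(1/2) = (1.486/0.031) × 0.9515^(2/3) × 0.00023^(1/2) = 0.703 ft/s.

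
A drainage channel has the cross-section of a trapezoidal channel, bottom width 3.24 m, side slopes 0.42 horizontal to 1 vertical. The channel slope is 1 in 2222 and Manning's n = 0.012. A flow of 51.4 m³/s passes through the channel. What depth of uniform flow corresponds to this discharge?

y_n = 4.13 m

Manning's equation rearranged: A R^(2/3) = nQ / (1·√S) = 0.012 × 51.4 / (√0.00045) = 29.07.
Try y = 3.64 m: A R^(2/3) = 23.34 — low.
Try y = 5.06 m: A R^(2/3) = 41.79 — high.
Try y = 4.13 m: A R^(2/3) = 29.08 — ≈ 29.07.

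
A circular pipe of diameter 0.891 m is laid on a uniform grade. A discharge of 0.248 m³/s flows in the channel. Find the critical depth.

y_c = 0.287 m

At critical depth, Q² T / (g A³) = 1, i.e. A³/T = Q²/g = 0.248²/9.81 = 0.00627.
Try y = 0.209 m: A³/T = 0.001831 — too small.
Try y = 0.287 m: A³/T = 0.00628 — matches.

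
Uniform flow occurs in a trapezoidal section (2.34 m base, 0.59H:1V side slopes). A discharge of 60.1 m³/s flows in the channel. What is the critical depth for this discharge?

y_c = 3.12 m

At critical depth, Q² T / (g A³) = 1, i.e. A³/T = Q²/g = 60.1²/9.81 = 368.2.
Try y = 3.67 m: A³/T = 677.6 — over.
Try y = 2.45 m: A³/T = 152.5 — short.
Try y = 3.12 m: A³/T = 368.6 — matches.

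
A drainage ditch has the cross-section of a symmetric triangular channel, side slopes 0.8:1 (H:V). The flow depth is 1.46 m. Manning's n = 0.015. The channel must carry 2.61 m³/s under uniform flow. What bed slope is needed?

S = 0.0015

For a triangular section with side slope z = 0.8: A = zy² = 0.8×1.46² = 1.705 m²; P = 2y√(1+z²) = 2×1.46×1.281 = 3.739 m.
Hydraulic radius R = A/P = 1.705/3.739 = 0.456 m.
From Manning's equation, S = [nQ / (1 A R^(2/3))]² = [0.015 × 2.61 / (1 × 1.705 × 0.456^(2/3))]² = 0.0015.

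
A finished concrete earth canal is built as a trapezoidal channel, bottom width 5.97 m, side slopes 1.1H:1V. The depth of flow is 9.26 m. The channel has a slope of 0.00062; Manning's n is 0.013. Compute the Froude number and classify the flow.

With bottom width b = 5.97 m and side slope z = 1.1: A = (b + zy)y = (5.97 + 1.1×9.26)×9.26 = 149.6 m²; P = b + 2y√(1+z²) = 5.97 + 2×9.26×1.487 = 33.5 m.
Hydraulic radius R = A/P = 149.6/33.5 = 4.466 m.
V = (1/n) R^(2/3) √S = (1/0.013) × 4.466^(2/3) × √0.00062 = 5.194 m/s. Hydraulic depth D_h = A/T = 149.6/26.34 = 5.679 m.
Froude number Fr = V/√(g·D_h) = 5.194/√(9.81×5.679) = 0.696, which is less than 1, so the flow is subcritical.

subcritical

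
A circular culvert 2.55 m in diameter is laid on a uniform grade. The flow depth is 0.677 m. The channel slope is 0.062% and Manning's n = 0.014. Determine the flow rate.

Q = 1.04 m³/s

For a circular section of diameter D = 2.55 m at depth y = 0.677 m, the central angle is θ = 2 arccos(1 − 2y/D) = 2.165 rad. Then A = (D²/8)(θ − sin θ) = 1.087 m² and P = Dθ/2 = 2.761 m.
Hydraulic radius R = A/P = 1.087/2.761 = 0.3936 m.
Manning's equation: Q = (1/n) A R^(2/3) S^(1/2) = (1/0.014) × 1.087 × 0.3936^(2/3) × 0.00062^(1/2) = 1.04 m³/s.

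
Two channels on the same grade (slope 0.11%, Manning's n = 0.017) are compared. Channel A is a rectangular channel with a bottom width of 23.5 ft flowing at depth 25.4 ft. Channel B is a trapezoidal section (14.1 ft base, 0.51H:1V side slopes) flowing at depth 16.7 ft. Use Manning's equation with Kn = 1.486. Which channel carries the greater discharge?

Channel A: Flow area A = b·y = 23.5 × 25.4 = 596.9 ft². Wetted perimeter P = b + 2y = 23.5 + 2×25.4 = 74.3 ft. Hydraulic radius R = A/P = 596.9/74.3 = 8.034 ft. Q_A = (1.486/0.017)·596.9·8.034^(2/3)·√0.0011 = 6941 ft³/s.
Channel B: With bottom width b = 14.1 ft and side slope z = 0.51: A = (b + zy)y = (14.1 + 0.51×16.7)×16.7 = 377.7 ft²; P = b + 2y√(1+z²) = 14.1 + 2×16.7×1.123 = 51.59 ft. Hydraulic radius R = A/P = 377.7/51.59 = 7.321 ft. Q_B = (1.486/0.017)·377.7·7.321^(2/3)·√0.0011 = 4128 ft³/s.
Q_A = 6941 ft³/s vs Q_B = 4128 ft³/s, so channel A carries more.

channel A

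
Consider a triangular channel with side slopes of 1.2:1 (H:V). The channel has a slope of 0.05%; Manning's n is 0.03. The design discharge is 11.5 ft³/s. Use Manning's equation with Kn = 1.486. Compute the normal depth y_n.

y_n = 2.85 ft

Manning's equation rearranged: A R^(2/3) = nQ / (1.486·√S) = 0.03 × 11.5 / (1.486 × √0.0005) = 10.38.
At y = 2.22 ft: A R^(2/3) = 5.318 — too small.
At y = 3.19 ft: A R^(2/3) = 13.98 — too large.
At y = 2.85 ft: A R^(2/3) = 10.35 — ≈ 10.38.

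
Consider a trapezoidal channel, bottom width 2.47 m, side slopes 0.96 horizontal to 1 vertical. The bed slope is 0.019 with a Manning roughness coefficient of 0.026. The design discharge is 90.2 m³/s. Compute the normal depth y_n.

y_n = 2.71 m

Manning's equation rearranged: A R^(2/3) = nQ / (1·√S) = 0.026 × 90.2 / (√0.019) = 17.01.
Trying y = 2.96 m: A R^(2/3) = 20.35 — high.
Trying y = 1.95 m: A R^(2/3) = 8.885 — low.
Trying y = 2.71 m: A R^(2/3) = 17.01 — close enough.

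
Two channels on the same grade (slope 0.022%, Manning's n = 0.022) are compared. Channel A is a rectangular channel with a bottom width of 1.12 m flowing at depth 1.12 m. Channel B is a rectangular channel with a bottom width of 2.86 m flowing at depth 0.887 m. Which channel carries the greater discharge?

channel B

Channel A: Flow area A = b·y = 1.12 × 1.12 = 1.254 m². Wetted perimeter P = b + 2y = 1.12 + 2×1.12 = 3.36 m. Hydraulic radius R = A/P = 1.254/3.36 = 0.3733 m. Q_A = (1/0.022)·1.254·0.3733^(2/3)·√0.00022 = 0.4385 m³/s.
Channel B: Flow area A = b·y = 2.86 × 0.887 = 2.537 m². Wetted perimeter P = b + 2y = 2.86 + 2×0.887 = 4.634 m. Hydraulic radius R = A/P = 2.537/4.634 = 0.5474 m. Q_B = (1/0.022)·2.537·0.5474^(2/3)·√0.00022 = 1.145 m³/s.
Q_A = 0.4385 m³/s vs Q_B = 1.145 m³/s, so channel B carries more.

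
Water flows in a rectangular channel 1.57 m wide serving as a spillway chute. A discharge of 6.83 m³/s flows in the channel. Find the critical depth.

y_c = 1.24 m

For a rectangular channel, critical depth y_c = (q²/g)^(1/3) where q = Q/b = 6.83/1.57 = 4.35 m²/s.
So y_c = (4.35²/9.81)^(1/3) = 1.24 m.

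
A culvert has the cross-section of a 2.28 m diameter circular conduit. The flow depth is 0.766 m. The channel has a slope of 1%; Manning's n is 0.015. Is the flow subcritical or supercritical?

supercritical

For a circular section of diameter D = 2.28 m at depth y = 0.766 m, the central angle is θ = 2 arccos(1 − 2y/D) = 2.473 rad. Then A = (D²/8)(θ − sin θ) = 1.204 m² and P = Dθ/2 = 2.819 m.
Hydraulic radius R = A/P = 1.204/2.819 = 0.4271 m.
V = (1/n) R^(2/3) √S = (1/0.015) × 0.4271^(2/3) × √0.01 = 3.781 m/s. Hydraulic depth D_h = A/T = 1.204/2.154 = 0.5591 m.
Froude number Fr = V/√(g·D_h) = 3.781/√(9.81×0.5591) = 1.61, which is greater than 1, so the flow is supercritical.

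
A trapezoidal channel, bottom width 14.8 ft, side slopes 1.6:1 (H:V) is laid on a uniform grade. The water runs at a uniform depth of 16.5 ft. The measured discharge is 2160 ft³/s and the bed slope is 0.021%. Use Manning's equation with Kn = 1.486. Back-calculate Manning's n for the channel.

With bottom width b = 14.8 ft and side slope z = 1.6: A = (b + zy)y = (14.8 + 1.6×16.5)×16.5 = 679.8 ft²; P = b + 2y√(1+z²) = 14.8 + 2×16.5×1.887 = 77.06 ft.
Hydraulic radius R = A/P = 679.8/77.06 = 8.821 ft.
Rearranging Manning's equation: n = (1.486/Q) A R^(2/3) S^(1/2) = (1.486/2160) × 679.8 × 8.821^(2/3) × √0.00021 = 0.0289.

n = 0.0289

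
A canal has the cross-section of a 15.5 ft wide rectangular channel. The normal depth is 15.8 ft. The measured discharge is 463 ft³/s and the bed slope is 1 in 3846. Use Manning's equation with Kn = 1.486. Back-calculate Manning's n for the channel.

n = 0.038

Flow area A = b·y = 15.5 × 15.8 = 244.9 ft². Wetted perimeter P = b + 2y = 15.5 + 2×15.8 = 47.1 ft.
Hydraulic radius R = A/P = 244.9/47.1 = 5.2 ft.
Rearranging Manning's equation: n = (1.486/Q) A R^(2/3) S^(1/2) = (1.486/463) × 244.9 × 5.2^(2/3) × √0.00026 = 0.038.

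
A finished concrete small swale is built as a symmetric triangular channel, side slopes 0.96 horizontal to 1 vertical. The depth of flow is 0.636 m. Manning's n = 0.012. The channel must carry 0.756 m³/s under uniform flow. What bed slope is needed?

S = 0.0041

For a triangular section with side slope z = 0.96: A = zy² = 0.96×0.636² = 0.3883 m²; P = 2y√(1+z²) = 2×0.636×1.386 = 1.763 m.
Hydraulic radius R = A/P = 0.3883/1.763 = 0.2202 m.
From Manning's equation, S = [nQ / (1 A R^(2/3))]² = [0.012 × 0.756 / (1 × 0.3883 × 0.2202^(2/3))]² = 0.0041.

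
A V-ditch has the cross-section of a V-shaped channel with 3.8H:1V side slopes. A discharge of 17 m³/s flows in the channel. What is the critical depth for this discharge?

At critical depth, Q² T / (g A³) = 1, i.e. A³/T = Q²/g = 17²/9.81 = 29.46.
At y = 1.58 m: A³/T = 71.09 — high.
At y = 0.995 m: A³/T = 7.041 — low.
At y = 1.32 m: A³/T = 28.93 — close enough.

y_c = 1.32 m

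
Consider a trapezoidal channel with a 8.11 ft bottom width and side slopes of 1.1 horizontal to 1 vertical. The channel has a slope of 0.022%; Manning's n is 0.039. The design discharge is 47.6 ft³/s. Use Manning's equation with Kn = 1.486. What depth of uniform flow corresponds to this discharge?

Manning's equation rearranged: A R^(2/3) = nQ / (1.486·√S) = 0.039 × 47.6 / (1.486 × √0.00022) = 84.23.
At y = 2.78 ft: A R^(2/3) = 47.56 — low.
At y = 4.72 ft: A R^(2/3) = 125.8 — high.
At y = 3.81 ft: A R^(2/3) = 84.27 — close enough.

y_n = 3.81 ft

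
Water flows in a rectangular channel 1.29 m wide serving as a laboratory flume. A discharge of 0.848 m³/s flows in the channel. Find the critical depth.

y_c = 0.353 m

For a rectangular channel, critical depth y_c = (q²/g)^(1/3) where q = Q/b = 0.848/1.29 = 0.6574 m²/s.
So y_c = (0.6574²/9.81)^(1/3) = 0.353 m.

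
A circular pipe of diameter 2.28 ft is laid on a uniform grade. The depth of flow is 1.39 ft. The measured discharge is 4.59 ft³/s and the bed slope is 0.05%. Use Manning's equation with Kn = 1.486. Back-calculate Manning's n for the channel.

For a circular section of diameter D = 2.28 ft at depth y = 1.39 ft, the central angle is θ = 2 arccos(1 − 2y/D) = 3.584 rad. Then A = (D²/8)(θ − sin θ) = 2.607 ft² and P = Dθ/2 = 4.086 ft.
Hydraulic radius R = A/P = 2.607/4.086 = 0.6381 ft.
Rearranging Manning's equation: n = (1.486/Q) A R^(2/3) S^(1/2) = (1.486/4.59) × 2.607 × 0.6381^(2/3) × √0.0005 = 0.014.

n = 0.014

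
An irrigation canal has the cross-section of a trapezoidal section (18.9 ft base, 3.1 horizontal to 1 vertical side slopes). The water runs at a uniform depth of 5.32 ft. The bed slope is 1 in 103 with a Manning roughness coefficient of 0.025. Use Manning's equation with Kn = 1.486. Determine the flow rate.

With bottom width b = 18.9 ft and side slope z = 3.1: A = (b + zy)y = (18.9 + 3.1×5.32)×5.32 = 188.3 ft²; P = b + 2y√(1+z²) = 18.9 + 2×5.32×3.257 = 53.56 ft.
Hydraulic radius R = A/P = 188.3/53.56 = 3.516 ft.
Manning's equation: Q = (1.486/n) A R^(2/3) S^(1/2) = (1.486/0.025) × 188.3 × 3.516^(2/3) × 0.009709^(1/2) = 2550 ft³/s.

Q = 2550 ft³/s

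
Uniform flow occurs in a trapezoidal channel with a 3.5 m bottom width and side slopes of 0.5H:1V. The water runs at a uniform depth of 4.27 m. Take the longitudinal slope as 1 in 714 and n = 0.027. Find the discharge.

With bottom width b = 3.5 m and side slope z = 0.5: A = (b + zy)y = (3.5 + 0.5×4.27)×4.27 = 24.06 m²; P = b + 2y√(1+z²) = 3.5 + 2×4.27×1.118 = 13.05 m.
Hydraulic radius R = A/P = 24.06/13.05 = 1.844 m.
Manning's equation: Q = (1/n) A R^(2/3) S^(1/2) = (1/0.027) × 24.06 × 1.844^(2/3) × 0.001401^(1/2) = 50.2 m³/s.

Q = 50.2 m³/s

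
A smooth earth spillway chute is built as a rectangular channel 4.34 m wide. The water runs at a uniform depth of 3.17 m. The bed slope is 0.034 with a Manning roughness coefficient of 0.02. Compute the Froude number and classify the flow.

Flow area A = b·y = 4.34 × 3.17 = 13.76 m². Wetted perimeter P = b + 2y = 4.34 + 2×3.17 = 10.68 m.
Hydraulic radius R = A/P = 13.76/10.68 = 1.288 m.
V = (1/n) R^(2/3) √S = (1/0.02) × 1.288^(2/3) × √0.034 = 10.92 m/s. Hydraulic depth D_h = A/T = 13.76/4.34 = 3.17 m.
Froude number Fr = V/√(g·D_h) = 10.92/√(9.81×3.17) = 1.96, which is greater than 1, so the flow is supercritical.

supercritical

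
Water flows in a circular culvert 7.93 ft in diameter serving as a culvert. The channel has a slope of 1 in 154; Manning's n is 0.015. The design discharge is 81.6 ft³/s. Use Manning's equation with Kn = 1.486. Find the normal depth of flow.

Manning's equation rearranged: A R^(2/3) = nQ / (1.486·√S) = 0.015 × 81.6 / (1.486 × √0.006494) = 10.22.
Trying y = 2.17 ft: A R^(2/3) = 12.76 — over.
Trying y = 1.94 ft: A R^(2/3) = 10.23 — close enough.

y_n = 1.94 ft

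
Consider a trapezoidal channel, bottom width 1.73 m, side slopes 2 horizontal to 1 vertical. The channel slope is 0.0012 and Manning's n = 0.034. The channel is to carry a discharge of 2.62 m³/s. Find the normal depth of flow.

Manning's equation rearranged: A R^(2/3) = nQ / (1·√S) = 0.034 × 2.62 / (√0.0012) = 2.572.
Trying y = 0.843 m: A R^(2/3) = 1.871 — too small.
Trying y = 1.14 m: A R^(2/3) = 3.498 — too large.
Trying y = 0.984 m: A R^(2/3) = 2.57 — close enough.

y_n = 0.984 m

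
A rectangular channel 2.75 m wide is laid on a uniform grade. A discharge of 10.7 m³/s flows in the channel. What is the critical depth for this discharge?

For a rectangular channel, critical depth y_c = (q²/g)^(1/3) where q = Q/b = 10.7/2.75 = 3.891 m²/s.
So y_c = (3.891²/9.81)^(1/3) = 1.16 m.

y_c = 1.16 m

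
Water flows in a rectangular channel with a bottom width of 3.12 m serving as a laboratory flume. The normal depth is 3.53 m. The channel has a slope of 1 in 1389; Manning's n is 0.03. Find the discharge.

Q = 10.4 m³/s

Flow area A = b·y = 3.12 × 3.53 = 11.01 m². Wetted perimeter P = b + 2y = 3.12 + 2×3.53 = 10.18 m.
Hydraulic radius R = A/P = 11.01/10.18 = 1.082 m.
Manning's equation: Q = (1/n) A R^(2/3) S^(1/2) = (1/0.03) × 11.01 × 1.082^(2/3) × 0.0007199^(1/2) = 10.4 m³/s.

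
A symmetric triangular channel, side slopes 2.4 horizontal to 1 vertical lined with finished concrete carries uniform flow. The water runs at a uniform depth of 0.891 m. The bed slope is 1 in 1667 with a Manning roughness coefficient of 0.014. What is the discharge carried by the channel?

For a triangular section with side slope z = 2.4: A = zy² = 2.4×0.891² = 1.905 m²; P = 2y√(1+z²) = 2×0.891×2.6 = 4.633 m.
Hydraulic radius R = A/P = 1.905/4.633 = 0.4112 m.
Manning's equation: Q = (1/n) A R^(2/3) S^(1/2) = (1/0.014) × 1.905 × 0.4112^(2/3) × 0.0005999^(1/2) = 1.84 m³/s.

Q = 1.84 m³/s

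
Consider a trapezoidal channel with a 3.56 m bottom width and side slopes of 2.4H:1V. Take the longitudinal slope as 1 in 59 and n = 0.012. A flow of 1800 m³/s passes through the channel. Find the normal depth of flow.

y_n = 5.24 m

Manning's equation rearranged: A R^(2/3) = nQ / (1·√S) = 0.012 × 1800 / (√0.01695) = 165.9.
Try y = 6.27 m: A R^(2/3) = 254.7 — high.
Try y = 3.72 m: A R^(2/3) = 74.44 — low.
Try y = 5.24 m: A R^(2/3) = 165.7 — ≈ 165.9.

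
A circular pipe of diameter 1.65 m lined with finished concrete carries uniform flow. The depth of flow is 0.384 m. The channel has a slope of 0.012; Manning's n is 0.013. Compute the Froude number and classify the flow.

supercritical

For a circular section of diameter D = 1.65 m at depth y = 0.384 m, the central angle is θ = 2 arccos(1 − 2y/D) = 2.014 rad. Then A = (D²/8)(θ − sin θ) = 0.3778 m² and P = Dθ/2 = 1.661 m.
Hydraulic radius R = A/P = 0.3778/1.661 = 0.2274 m.
V = (1/n) R^(2/3) √S = (1/0.013) × 0.2274^(2/3) × √0.012 = 3.139 m/s. Hydraulic depth D_h = A/T = 0.3778/1.394 = 0.2709 m.
Froude number Fr = V/√(g·D_h) = 3.139/√(9.81×0.2709) = 1.93, which is greater than 1, so the flow is supercritical.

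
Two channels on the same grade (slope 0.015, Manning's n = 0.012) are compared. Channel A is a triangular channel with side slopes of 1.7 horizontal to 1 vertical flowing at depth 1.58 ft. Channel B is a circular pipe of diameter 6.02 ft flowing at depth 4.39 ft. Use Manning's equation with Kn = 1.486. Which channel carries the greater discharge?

channel B

Channel A: For a triangular section with side slope z = 1.7: A = zy² = 1.7×1.58² = 4.244 ft²; P = 2y√(1+z²) = 2×1.58×1.972 = 6.232 ft. Hydraulic radius R = A/P = 4.244/6.232 = 0.6809 ft. Q_A = (1.486/0.012)·4.244·0.6809^(2/3)·√0.015 = 49.82 ft³/s.
Channel B: For a circular section of diameter D = 6.02 ft at depth y = 4.39 ft, the central angle is θ = 2 arccos(1 − 2y/D) = 4.094 rad. Then A = (D²/8)(θ − sin θ) = 22.24 ft² and P = Dθ/2 = 12.32 ft. Hydraulic radius R = A/P = 22.24/12.32 = 1.805 ft. Q_B = (1.486/0.012)·22.24·1.805^(2/3)·√0.015 = 499.9 ft³/s.
Q_A = 49.82 ft³/s vs Q_B = 499.9 ft³/s, so channel B carries more.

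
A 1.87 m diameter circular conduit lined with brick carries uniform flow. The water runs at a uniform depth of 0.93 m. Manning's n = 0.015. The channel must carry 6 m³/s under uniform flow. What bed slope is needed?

For a circular section of diameter D = 1.87 m at depth y = 0.93 m, the central angle is θ = 2 arccos(1 − 2y/D) = 3.131 rad. Then A = (D²/8)(θ − sin θ) = 1.364 m² and P = Dθ/2 = 2.927 m.
Hydraulic radius R = A/P = 1.364/2.927 = 0.4659 m.
From Manning's equation, S = [nQ / (1 A R^(2/3))]² = [0.015 × 6 / (1 × 1.364 × 0.4659^(2/3))]² = 0.0121.

S = 0.0121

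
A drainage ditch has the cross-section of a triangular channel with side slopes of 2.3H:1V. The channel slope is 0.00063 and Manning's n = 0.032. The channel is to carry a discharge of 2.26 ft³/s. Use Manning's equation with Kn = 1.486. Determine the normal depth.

y_n = 1.14 ft

Manning's equation rearranged: A R^(2/3) = nQ / (1.486·√S) = 0.032 × 2.26 / (1.486 × √0.00063) = 1.939.
Trying y = 0.937 ft: A R^(2/3) = 1.15 — low.
Trying y = 1.31 ft: A R^(2/3) = 2.81 — high.
Trying y = 1.14 ft: A R^(2/3) = 1.94 — matches.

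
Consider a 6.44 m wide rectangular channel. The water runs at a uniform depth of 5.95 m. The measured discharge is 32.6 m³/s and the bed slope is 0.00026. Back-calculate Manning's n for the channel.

Flow area A = b·y = 6.44 × 5.95 = 38.32 m². Wetted perimeter P = b + 2y = 6.44 + 2×5.95 = 18.34 m.
Hydraulic radius R = A/P = 38.32/18.34 = 2.089 m.
Rearranging Manning's equation: n = (1/Q) A R^(2/3) S^(1/2) = (1/32.6) × 38.32 × 2.089^(2/3) × √0.00026 = 0.031.

n = 0.031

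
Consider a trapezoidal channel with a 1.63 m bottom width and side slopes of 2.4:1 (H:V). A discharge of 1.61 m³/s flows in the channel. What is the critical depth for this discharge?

At critical depth, Q² T / (g A³) = 1, i.e. A³/T = Q²/g = 1.61²/9.81 = 0.2642.
Try y = 0.338 m: A³/T = 0.1727 — low.
Try y = 0.46 m: A³/T = 0.5183 — high.
Try y = 0.381 m: A³/T = 0.2634 — matches.

y_c = 0.381 m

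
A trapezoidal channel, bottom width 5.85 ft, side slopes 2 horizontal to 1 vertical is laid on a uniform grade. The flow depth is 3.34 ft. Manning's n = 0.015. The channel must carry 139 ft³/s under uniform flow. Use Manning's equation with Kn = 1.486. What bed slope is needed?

S = 0.000442

With bottom width b = 5.85 ft and side slope z = 2: A = (b + zy)y = (5.85 + 2×3.34)×3.34 = 41.85 ft²; P = b + 2y√(1+z²) = 5.85 + 2×3.34×2.236 = 20.79 ft.
Hydraulic radius R = A/P = 41.85/20.79 = 2.013 ft.
From Manning's equation, S = [nQ / (1.486 A R^(2/3))]² = [0.015 × 139 / (1.486 × 41.85 × 2.013^(2/3))]² = 0.000442.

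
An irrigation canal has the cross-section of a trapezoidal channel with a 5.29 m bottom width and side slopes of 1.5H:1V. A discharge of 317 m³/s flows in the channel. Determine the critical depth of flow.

At critical depth, Q² T / (g A³) = 1, i.e. A³/T = Q²/g = 317²/9.81 = 10240.
At y = 3.47 m: A³/T = 3076 — too small.
At y = 5.44 m: A³/T = 18130 — too large.
At y = 4.72 m: A³/T = 10230 — close enough.

y_c = 4.72 m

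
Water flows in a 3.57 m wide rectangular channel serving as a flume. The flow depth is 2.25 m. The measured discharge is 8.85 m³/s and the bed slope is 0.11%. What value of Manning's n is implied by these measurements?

Flow area A = b·y = 3.57 × 2.25 = 8.032 m². Wetted perimeter P = b + 2y = 3.57 + 2×2.25 = 8.07 m.
Hydraulic radius R = A/P = 8.032/8.07 = 0.9954 m.
Rearranging Manning's equation: n = (1/Q) A R^(2/3) S^(1/2) = (1/8.85) × 8.032 × 0.9954^(2/3) × √0.0011 = 0.03.

n = 0.03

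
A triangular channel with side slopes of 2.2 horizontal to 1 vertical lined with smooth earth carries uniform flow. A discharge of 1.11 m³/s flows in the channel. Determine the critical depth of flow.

At critical depth, Q² T / (g A³) = 1, i.e. A³/T = Q²/g = 1.11²/9.81 = 0.1256.
Try y = 0.625 m: A³/T = 0.2308 — over.
Try y = 0.415 m: A³/T = 0.02979 — short.
Try y = 0.553 m: A³/T = 0.1252 — ≈ 0.1256.

y_c = 0.553 m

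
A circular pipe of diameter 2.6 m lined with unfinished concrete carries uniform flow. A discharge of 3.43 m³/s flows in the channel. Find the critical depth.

At critical depth, Q² T / (g A³) = 1, i.e. A³/T = Q²/g = 3.43²/9.81 = 1.199.
At y = 1 m: A³/T = 2.633 — too large.
At y = 0.608 m: A³/T = 0.3827 — too small.
At y = 0.816 m: A³/T = 1.202 — matches.

y_c = 0.816 m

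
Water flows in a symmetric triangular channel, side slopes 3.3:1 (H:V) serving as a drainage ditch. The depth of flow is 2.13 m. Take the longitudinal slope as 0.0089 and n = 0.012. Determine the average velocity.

V = 7.96 m/s

For a triangular section with side slope z = 3.3: A = zy² = 3.3×2.13² = 14.97 m²; P = 2y√(1+z²) = 2×2.13×3.448 = 14.69 m.
Hydraulic radius R = A/P = 14.97/14.69 = 1.019 m.
From Manning's equation, V = (1/n) R^(2/3) S^(1/2) = (1/0.012) × 1.019^(2/3) × 0.0089^(1/2) = 7.96 m/s.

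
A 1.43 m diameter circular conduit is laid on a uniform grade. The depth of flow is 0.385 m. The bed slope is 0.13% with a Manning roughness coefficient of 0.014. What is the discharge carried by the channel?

For a circular section of diameter D = 1.43 m at depth y = 0.385 m, the central angle is θ = 2 arccos(1 − 2y/D) = 2.182 rad. Then A = (D²/8)(θ − sin θ) = 0.3485 m² and P = Dθ/2 = 1.56 m.
Hydraulic radius R = A/P = 0.3485/1.56 = 0.2233 m.
Manning's equation: Q = (1/n) A R^(2/3) S^(1/2) = (1/0.014) × 0.3485 × 0.2233^(2/3) × 0.0013^(1/2) = 0.33 m³/s.

Q = 0.33 m³/s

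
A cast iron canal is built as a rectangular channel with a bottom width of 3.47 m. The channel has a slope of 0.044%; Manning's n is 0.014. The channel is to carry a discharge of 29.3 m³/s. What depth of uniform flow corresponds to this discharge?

Manning's equation rearranged: A R^(2/3) = nQ / (1·√S) = 0.014 × 29.3 / (√0.00044) = 19.56.
Try y = 3.29 m: A R^(2/3) = 12.43 — short.
Try y = 5.27 m: A R^(2/3) = 21.84 — over.
Try y = 4.8 m: A R^(2/3) = 19.58 — ≈ 19.56.

y_n = 4.8 m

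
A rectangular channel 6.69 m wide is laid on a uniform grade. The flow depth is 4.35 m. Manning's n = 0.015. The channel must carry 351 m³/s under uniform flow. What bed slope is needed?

Flow area A = b·y = 6.69 × 4.35 = 29.1 m². Wetted perimeter P = b + 2y = 6.69 + 2×4.35 = 15.39 m.
Hydraulic radius R = A/P = 29.1/15.39 = 1.891 m.
From Manning's equation, S = [nQ / (1 A R^(2/3))]² = [0.015 × 351 / (1 × 29.1 × 1.891^(2/3))]² = 0.014.

S = 0.014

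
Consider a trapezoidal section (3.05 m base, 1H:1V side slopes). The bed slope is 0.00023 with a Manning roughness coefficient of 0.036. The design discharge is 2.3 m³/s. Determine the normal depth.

y_n = 1.36 m

Manning's equation rearranged: A R^(2/3) = nQ / (1·√S) = 0.036 × 2.3 / (√0.00023) = 5.46.
Try y = 1.05 m: A R^(2/3) = 3.443 — too small.
Try y = 1.36 m: A R^(2/3) = 5.464 — close enough.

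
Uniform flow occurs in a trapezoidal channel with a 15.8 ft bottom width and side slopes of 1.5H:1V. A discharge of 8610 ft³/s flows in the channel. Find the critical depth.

At critical depth, Q² T / (g A³) = 1, i.e. A³/T = Q²/g = 8610²/32.2 = 2302000.
Try y = 10.9 ft: A³/T = 887300 — too small.
Try y = 15.8 ft: A³/T = 3846000 — too large.
Try y = 13.9 ft: A³/T = 2299000 — matches.

y_c = 13.9 ft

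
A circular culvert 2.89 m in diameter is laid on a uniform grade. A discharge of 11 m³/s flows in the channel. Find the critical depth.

At critical depth, Q² T / (g A³) = 1, i.e. A³/T = Q²/g = 11²/9.81 = 12.33.
Trying y = 1.19 m: A³/T = 5.807 — low.
Trying y = 1.7 m: A³/T = 22.72 — high.
Trying y = 1.45 m: A³/T = 12.37 — close enough.

y_c = 1.45 m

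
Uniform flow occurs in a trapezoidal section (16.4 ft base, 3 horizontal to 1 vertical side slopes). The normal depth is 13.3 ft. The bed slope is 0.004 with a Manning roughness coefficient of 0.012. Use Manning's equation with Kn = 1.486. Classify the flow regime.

supercritical

With bottom width b = 16.4 ft and side slope z = 3: A = (b + zy)y = (16.4 + 3×13.3)×13.3 = 748.8 ft²; P = b + 2y√(1+z²) = 16.4 + 2×13.3×3.162 = 100.5 ft.
Hydraulic radius R = A/P = 748.8/100.5 = 7.449 ft.
V = (1.486/n) R^(2/3) √S = (1.486/0.012) × 7.449^(2/3) × √0.004 = 29.87 ft/s. Hydraulic depth D_h = A/T = 748.8/96.2 = 7.784 ft.
Froude number Fr = V/√(g·D_h) = 29.87/√(32.2×7.784) = 1.89, which is greater than 1, so the flow is supercritical.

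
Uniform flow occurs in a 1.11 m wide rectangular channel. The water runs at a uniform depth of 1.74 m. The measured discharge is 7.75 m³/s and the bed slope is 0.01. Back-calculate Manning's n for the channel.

Flow area A = b·y = 1.11 × 1.74 = 1.931 m². Wetted perimeter P = b + 2y = 1.11 + 2×1.74 = 4.59 m.
Hydraulic radius R = A/P = 1.931/4.59 = 0.4208 m.
Rearranging Manning's equation: n = (1/Q) A R^(2/3) S^(1/2) = (1/7.75) × 1.931 × 0.4208^(2/3) × √0.01 = 0.014.

n = 0.014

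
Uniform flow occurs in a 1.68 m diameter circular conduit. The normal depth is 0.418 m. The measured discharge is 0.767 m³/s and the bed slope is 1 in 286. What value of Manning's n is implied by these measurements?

n = 0.013

For a circular section of diameter D = 1.68 m at depth y = 0.418 m, the central angle is θ = 2 arccos(1 − 2y/D) = 2.089 rad. Then A = (D²/8)(θ − sin θ) = 0.4305 m² and P = Dθ/2 = 1.755 m.
Hydraulic radius R = A/P = 0.4305/1.755 = 0.2453 m.
Rearranging Manning's equation: n = (1/Q) A R^(2/3) S^(1/2) = (1/0.767) × 0.4305 × 0.2453^(2/3) × √0.003497 = 0.013.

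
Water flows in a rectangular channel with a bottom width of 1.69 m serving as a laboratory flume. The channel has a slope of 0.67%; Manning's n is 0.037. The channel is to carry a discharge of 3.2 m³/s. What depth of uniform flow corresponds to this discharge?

Manning's equation rearranged: A R^(2/3) = nQ / (1·√S) = 0.037 × 3.2 / (√0.0067) = 1.446.
At y = 1.49 m: A R^(2/3) = 1.668 — over.
At y = 1.15 m: A R^(2/3) = 1.203 — short.
At y = 1.33 m: A R^(2/3) = 1.447 — ≈ 1.446.

y_n = 1.33 m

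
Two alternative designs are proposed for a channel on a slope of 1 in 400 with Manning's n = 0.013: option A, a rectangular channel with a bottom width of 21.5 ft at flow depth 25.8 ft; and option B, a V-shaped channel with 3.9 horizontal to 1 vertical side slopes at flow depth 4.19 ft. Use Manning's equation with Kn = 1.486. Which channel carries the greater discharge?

Channel A: Flow area A = b·y = 21.5 × 25.8 = 554.7 ft². Wetted perimeter P = b + 2y = 21.5 + 2×25.8 = 73.1 ft. Hydraulic radius R = A/P = 554.7/73.1 = 7.588 ft. Q_A = (1.486/0.013)·554.7·7.588^(2/3)·√0.0025 = 12240 ft³/s.
Channel B: For a triangular section with side slope z = 3.9: A = zy² = 3.9×4.19² = 68.47 ft²; P = 2y√(1+z²) = 2×4.19×4.026 = 33.74 ft. Hydraulic radius R = A/P = 68.47/33.74 = 2.029 ft. Q_B = (1.486/0.013)·68.47·2.029^(2/3)·√0.0025 = 627.3 ft³/s.
Q_A = 12240 ft³/s vs Q_B = 627.3 ft³/s, so channel A carries more.

channel A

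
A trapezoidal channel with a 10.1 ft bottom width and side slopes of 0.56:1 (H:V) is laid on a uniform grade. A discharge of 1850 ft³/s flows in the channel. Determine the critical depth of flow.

y_c = 8.58 ft

At critical depth, Q² T / (g A³) = 1, i.e. A³/T = Q²/g = 1850²/32.2 = 106300.
Trying y = 7.64 ft: A³/T = 71050 — low.
Trying y = 10.6 ft: A³/T = 223500 — high.
Trying y = 8.58 ft: A³/T = 106100 — close enough.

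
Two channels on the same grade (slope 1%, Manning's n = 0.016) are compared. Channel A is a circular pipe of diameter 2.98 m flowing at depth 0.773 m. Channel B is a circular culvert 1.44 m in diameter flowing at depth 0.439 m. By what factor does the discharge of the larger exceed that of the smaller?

Channel A: For a circular section of diameter D = 2.98 m at depth y = 0.773 m, the central angle is θ = 2 arccos(1 − 2y/D) = 2.138 rad. Then A = (D²/8)(θ − sin θ) = 1.436 m² and P = Dθ/2 = 3.185 m. Hydraulic radius R = A/P = 1.436/3.185 = 0.451 m. Q_A = (1/0.016)·1.436·0.451^(2/3)·√0.01 = 5.279 m³/s.
Channel B: For a circular section of diameter D = 1.44 m at depth y = 0.439 m, the central angle is θ = 2 arccos(1 − 2y/D) = 2.34 rad. Then A = (D²/8)(θ − sin θ) = 0.4202 m² and P = Dθ/2 = 1.685 m. Hydraulic radius R = A/P = 0.4202/1.685 = 0.2494 m. Q_B = (1/0.016)·0.4202·0.2494^(2/3)·√0.01 = 1.041 m³/s.
The larger discharge is 5.279 m³/s and the smaller is 1.041 m³/s; the ratio is 5.07.

5.07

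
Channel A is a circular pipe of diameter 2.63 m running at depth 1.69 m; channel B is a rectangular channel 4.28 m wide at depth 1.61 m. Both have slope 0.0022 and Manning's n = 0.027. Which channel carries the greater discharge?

Channel A: For a circular section of diameter D = 2.63 m at depth y = 1.69 m, the central angle is θ = 2 arccos(1 − 2y/D) = 3.72 rad. Then A = (D²/8)(θ − sin θ) = 3.689 m² and P = Dθ/2 = 4.892 m. Hydraulic radius R = A/P = 3.689/4.892 = 0.7541 m. Q_A = (1/0.027)·3.689·0.7541^(2/3)·√0.0022 = 5.309 m³/s.
Channel B: Flow area A = b·y = 4.28 × 1.61 = 6.891 m². Wetted perimeter P = b + 2y = 4.28 + 2×1.61 = 7.5 m. Hydraulic radius R = A/P = 6.891/7.5 = 0.9188 m. Q_B = (1/0.027)·6.891·0.9188^(2/3)·√0.0022 = 11.31 m³/s.
Q_A = 5.309 m³/s vs Q_B = 11.31 m³/s, so channel B carries more.

channel B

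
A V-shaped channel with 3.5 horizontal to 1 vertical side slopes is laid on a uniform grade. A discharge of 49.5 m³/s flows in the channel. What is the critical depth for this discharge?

y_c = 2.1 m

At critical depth, Q² T / (g A³) = 1, i.e. A³/T = Q²/g = 49.5²/9.81 = 249.8.
Trying y = 2.47 m: A³/T = 563.1 — high.
Trying y = 1.62 m: A³/T = 68.34 — low.
Trying y = 2.1 m: A³/T = 250.2 — close enough.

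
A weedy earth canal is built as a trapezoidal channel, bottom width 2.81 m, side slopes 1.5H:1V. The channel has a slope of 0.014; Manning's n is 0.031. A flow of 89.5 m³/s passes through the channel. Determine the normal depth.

Manning's equation rearranged: A R^(2/3) = nQ / (1·√S) = 0.031 × 89.5 / (√0.014) = 23.45.
At y = 3.04 m: A R^(2/3) = 30.99 — too large.
At y = 2.1 m: A R^(2/3) = 14.18 — too small.
At y = 2.67 m: A R^(2/3) = 23.45 — ≈ 23.45.

y_n = 2.67 m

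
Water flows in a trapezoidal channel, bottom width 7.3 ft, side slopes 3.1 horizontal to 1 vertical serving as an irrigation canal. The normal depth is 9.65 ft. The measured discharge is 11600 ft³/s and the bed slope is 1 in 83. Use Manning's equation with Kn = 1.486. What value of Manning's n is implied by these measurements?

With bottom width b = 7.3 ft and side slope z = 3.1: A = (b + zy)y = (7.3 + 3.1×9.65)×9.65 = 359.1 ft²; P = b + 2y√(1+z²) = 7.3 + 2×9.65×3.257 = 70.17 ft.
Hydraulic radius R = A/P = 359.1/70.17 = 5.118 ft.
Rearranging Manning's equation: n = (1.486/Q) A R^(2/3) S^(1/2) = (1.486/11600) × 359.1 × 5.118^(2/3) × √0.01205 = 0.015.

n = 0.015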